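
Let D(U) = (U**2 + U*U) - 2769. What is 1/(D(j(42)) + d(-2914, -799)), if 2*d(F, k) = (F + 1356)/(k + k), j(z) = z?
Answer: 1598/1213661 ≈ 0.0013167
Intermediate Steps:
D(U) = -2769 + 2*U**2 (D(U) = (U**2 + U**2) - 2769 = 2*U**2 - 2769 = -2769 + 2*U**2)
d(F, k) = (1356 + F)/(4*k) (d(F, k) = ((F + 1356)/(k + k))/2 = ((1356 + F)/((2*k)))/2 = ((1356 + F)*(1/(2*k)))/2 = ((1356 + F)/(2*k))/2 = (1356 + F)/(4*k))
1/(D(j(42)) + d(-2914, -799)) = 1/((-2769 + 2*42**2) + (1/4)*(1356 - 2914)/(-799)) = 1/((-2769 + 2*1764) + (1/4)*(-1/799)*(-1558)) = 1/((-2769 + 3528) + 779/1598) = 1/(759 + 779/1598) = 1/(1213661/1598) = 1598/1213661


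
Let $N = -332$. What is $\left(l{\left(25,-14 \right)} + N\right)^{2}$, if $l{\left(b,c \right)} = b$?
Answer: $94249$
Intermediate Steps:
$\left(l{\left(25,-14 \right)} + N\right)^{2} = \left(25 - 332\right)^{2} = \left(-307\right)^{2} = 94249$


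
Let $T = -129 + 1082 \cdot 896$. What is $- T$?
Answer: $-969343$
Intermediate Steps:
$T = 969343$ ($T = -129 + 969472 = 969343$)
$- T = \left(-1\right) 969343 = -969343$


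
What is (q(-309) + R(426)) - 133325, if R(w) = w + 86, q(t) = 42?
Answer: -132771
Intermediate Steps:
R(w) = 86 + w
(q(-309) + R(426)) - 133325 = (42 + (86 + 426)) - 133325 = (42 + 512) - 133325 = 554 - 133325 = -132771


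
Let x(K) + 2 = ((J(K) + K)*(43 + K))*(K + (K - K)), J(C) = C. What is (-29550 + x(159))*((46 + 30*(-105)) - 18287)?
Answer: -217845345052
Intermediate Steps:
x(K) = -2 + 2*K²*(43 + K) (x(K) = -2 + ((K + K)*(43 + K))*(K + (K - K)) = -2 + ((2*K)*(43 + K))*(K + 0) = -2 + (2*K*(43 + K))*K = -2 + 2*K²*(43 + K))
(-29550 + x(159))*((46 + 30*(-105)) - 18287) = (-29550 + (-2 + 2*159³ + 86*159²))*((46 + 30*(-105)) - 18287) = (-29550 + (-2 + 2*4019679 + 86*25281))*((46 - 3150) - 18287) = (-29550 + (-2 + 8039358 + 2174166))*(-3104 - 18287) = (-29550 + 10213522)*(-21391) = 10183972*(-21391) = -217845345052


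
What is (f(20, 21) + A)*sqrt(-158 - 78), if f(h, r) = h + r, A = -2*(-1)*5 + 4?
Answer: 110*I*sqrt(59) ≈ 844.93*I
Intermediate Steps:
A = 14 (A = 2*5 + 4 = 10 + 4 = 14)
(f(20, 21) + A)*sqrt(-158 - 78) = ((20 + 21) + 14)*sqrt(-158 - 78) = (41 + 14)*sqrt(-236) = 55*(2*I*sqrt(59)) = 110*I*sqrt(59)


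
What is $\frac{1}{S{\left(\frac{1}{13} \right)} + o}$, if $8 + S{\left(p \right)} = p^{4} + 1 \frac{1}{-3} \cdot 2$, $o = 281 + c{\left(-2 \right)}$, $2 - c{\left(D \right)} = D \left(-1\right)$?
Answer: $\frac{85683}{23334340} \approx 0.003672$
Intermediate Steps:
$c{\left(D \right)} = 2 + D$ ($c{\left(D \right)} = 2 - D \left(-1\right) = 2 - - D = 2 + D$)
$o = 281$ ($o = 281 + \left(2 - 2\right) = 281 + 0 = 281$)
$S{\left(p \right)} = - \frac{26}{3} + p^{4}$ ($S{\left(p \right)} = -8 + \left(p^{4} + 1 \frac{1}{-3} \cdot 2\right) = -8 + \left(p^{4} + 1 \left(- \frac{1}{3}\right) 2\right) = -8 + \left(p^{4} - \frac{2}{3}\right) = -8 + \left(- \frac{2}{3} + p^{4}\right) = - \frac{26}{3} + p^{4}$)
$\frac{1}{S{\left(\frac{1}{13} \right)} + o} = \frac{1}{\left(- \frac{26}{3} + \left(\frac{1}{13}\right)^{4}\right) + 281} = \frac{1}{\left(- \frac{26}{3} + \frac{1}{28561}\right) + 281} = \frac{1}{- \frac{742583}{85683} + 281} = \frac{1}{\frac{23334340}{85683}} = \frac{85683}{23334340}$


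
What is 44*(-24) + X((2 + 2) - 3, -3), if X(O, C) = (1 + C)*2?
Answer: -1060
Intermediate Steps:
X(O, C) = 2 + 2*C
44*(-24) + X((2 + 2) - 3, -3) = 44*(-24) + (2 + 2*(-3)) = -1056 + (2 - 6) = -1056 - 4 = -1060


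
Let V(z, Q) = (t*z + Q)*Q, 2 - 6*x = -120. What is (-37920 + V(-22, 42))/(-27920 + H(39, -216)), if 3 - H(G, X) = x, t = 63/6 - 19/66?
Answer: 34194/20953 ≈ 1.6319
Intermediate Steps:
x = 61/3 (x = ⅓ - ⅙*(-120) = ⅓ + 20 = 61/3 ≈ 20.333)
t = 337/33 (t = 63*(⅙) - 19*1/66 = 21/2 - 19/66 = 337/33 ≈ 10.212)
V(z, Q) = Q*(Q + 337*z/33) (V(z, Q) = (337*z/33 + Q)*Q = (Q + 337*z/33)*Q = Q*(Q + 337*z/33))
H(G, X) = -52/3 (H(G, X) = 3 - 1*61/3 = 3 - 61/3 = -52/3)
(-37920 + V(-22, 42))/(-27920 + H(39, -216)) = (-37920 + (1/33)*42*(33*42 + 337*(-22)))/(-27920 - 52/3) = (-37920 + (1/33)*42*(1386 - 7414))/(-83812/3) = (-37920 + (1/33)*42*(-6028))*(-3/83812) = (-37920 - 7672)*(-3/83812) = -45592*(-3/83812) = 34194/20953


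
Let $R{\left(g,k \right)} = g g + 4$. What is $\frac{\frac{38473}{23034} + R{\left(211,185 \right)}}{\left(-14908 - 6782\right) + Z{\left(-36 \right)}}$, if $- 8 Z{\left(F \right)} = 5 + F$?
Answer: $- \frac{4102509292}{1998072813} \approx -2.0532$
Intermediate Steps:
$Z{\left(F \right)} = - \frac{5}{8} - \frac{F}{8}$ ($Z{\left(F \right)} = - \frac{5 + F}{8} = - \frac{5}{8} - \frac{F}{8}$)
$R{\left(g,k \right)} = 4 + g^{2}$ ($R{\left(g,k \right)} = g^{2} + 4 = 4 + g^{2}$)
$\frac{\frac{38473}{23034} + R{\left(211,185 \right)}}{\left(-14908 - 6782\right) + Z{\left(-36 \right)}} = \frac{\frac{38473}{23034} + \left(4 + 211^{2}\right)}{\left(-14908 - 6782\right) - - \frac{31}{8}} = \frac{38473 \cdot \frac{1}{23034} + \left(4 + 44521\right)}{\left(-14908 - 6782\right) + \left(- \frac{5}{8} + \frac{9}{2}\right)} = \frac{\frac{38473}{23034} + 44525}{-21690 + \frac{31}{8}} = \frac{1025627323}{23034 \left(- \frac{173489}{8}\right)} = \frac{1025627323}{23034} \left(- \frac{8}{173489}\right) = - \frac{4102509292}{1998072813}$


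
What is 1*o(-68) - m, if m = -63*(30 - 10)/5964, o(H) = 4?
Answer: 299/71 ≈ 4.2113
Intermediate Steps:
m = -15/71 (m = -63*20*(1/5964) = -1260*1/5964 = -15/71 ≈ -0.21127)
1*o(-68) - m = 1*4 - 1*(-15/71) = 4 + 15/71 = 299/71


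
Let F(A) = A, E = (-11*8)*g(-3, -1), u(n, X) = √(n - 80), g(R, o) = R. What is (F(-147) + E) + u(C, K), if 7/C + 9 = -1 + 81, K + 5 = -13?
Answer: 117 + I*√402783/71 ≈ 117.0 + 8.9388*I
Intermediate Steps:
K = -18 (K = -5 - 13 = -18)
C = 7/71 (C = 7/(-9 + (-1 + 81)) = 7/(-9 + 80) = 7/71 ≈ 0.098592)
u(n, X) = √(-80 + n)
E = 264 (E = -11*8*(-3) = -88*(-3) = 264)
(F(-147) + E) + u(C, K) = (-147 + 264) + √(-80 + 7/71) = 117 + √(-5673/71) = 117 + I*√402783/71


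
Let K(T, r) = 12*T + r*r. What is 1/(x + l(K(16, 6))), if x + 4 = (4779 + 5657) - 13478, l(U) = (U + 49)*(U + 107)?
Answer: 1/89749 ≈ 1.1142e-5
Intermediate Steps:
K(T, r) = r² + 12*T (K(T, r) = 12*T + r² = r² + 12*T)
l(U) = (49 + U)*(107 + U)
x = -3046 (x = -4 + ((4779 + 5657) - 13478) = -4 + (10436 - 13478) = -4 - 3042 = -3046)
1/(x + l(K(16, 6))) = 1/(-3046 + (5243 + (6² + 12*16)² + 156*(6² + 12*16))) = 1/(-3046 + (5243 + (36 + 192)² + 156*(36 + 192))) = 1/(-3046 + (5243 + 228² + 156*228)) = 1/(-3046 + (5243 + 51984 + 35568)) = 1/(-3046 + 92795) = 1/89749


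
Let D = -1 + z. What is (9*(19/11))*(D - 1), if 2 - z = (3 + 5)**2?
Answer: -10944/11 ≈ -994.91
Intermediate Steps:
z = -62 (z = 2 - (3 + 5)**2 = 2 - 1*8**2 = 2 - 1*64 = 2 - 64 = -62)
D = -63 (D = -1 - 62 = -63)
(9*(19/11))*(D - 1) = (9*(19/11))*(-63 - 1) = (9*(19*(1/11)))*(-64) = (9*(19/11))*(-64) = (171/11)*(-64) = -10944/11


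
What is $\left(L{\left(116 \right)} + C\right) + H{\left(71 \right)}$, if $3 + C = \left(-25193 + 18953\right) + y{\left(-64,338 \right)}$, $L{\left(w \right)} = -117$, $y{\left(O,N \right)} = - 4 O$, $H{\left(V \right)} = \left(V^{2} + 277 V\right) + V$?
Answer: $18675$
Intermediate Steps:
$H{\left(V \right)} = V^{2} + 278 V$
$C = -5987$ ($C = -3 + \left(\left(-25193 + 18953\right) - -256\right) = -3 + \left(-6240 + 256\right) = -3 - 5984 = -5987$)
$\left(L{\left(116 \right)} + C\right) + H{\left(71 \right)} = \left(-117 - 5987\right) + 71 \left(278 + 71\right) = -6104 + 71 \cdot 349 = -6104 + 24779 = 18675$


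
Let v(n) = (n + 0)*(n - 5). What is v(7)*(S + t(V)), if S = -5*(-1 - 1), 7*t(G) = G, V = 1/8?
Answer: 561/4 ≈ 140.25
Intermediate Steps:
V = 1/8 ≈ 0.12500
t(G) = G/7
v(n) = n*(-5 + n)
S = 10 (S = -5*(-2) = 10)
v(7)*(S + t(V)) = (7*(-5 + 7))*(10 + (1/7)*(1/8)) = (7*2)*(10 + 1/56) = 14*(561/56) = 561/4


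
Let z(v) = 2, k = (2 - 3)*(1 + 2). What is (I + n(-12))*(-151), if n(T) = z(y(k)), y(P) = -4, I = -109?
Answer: 16157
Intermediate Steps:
k = -3 (k = -1*3 = -3)
n(T) = 2
(I + n(-12))*(-151) = (-109 + 2)*(-151) = -107*(-151) = 16157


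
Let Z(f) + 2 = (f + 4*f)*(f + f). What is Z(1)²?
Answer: 64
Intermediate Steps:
Z(f) = -2 + 10*f² (Z(f) = -2 + (f + 4*f)*(f + f) = -2 + (5*f)*(2*f) = -2 + 10*f²)
Z(1)² = (-2 + 10*1²)² = (-2 + 10*1)² = (-2 + 10)² = 8² = 64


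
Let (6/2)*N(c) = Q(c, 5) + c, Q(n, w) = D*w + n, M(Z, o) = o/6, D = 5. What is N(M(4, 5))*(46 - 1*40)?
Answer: 160/3 ≈ 53.333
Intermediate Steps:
M(Z, o) = o/6 (M(Z, o) = o*(⅙) = o/6)
Q(n, w) = n + 5*w (Q(n, w) = 5*w + n = n + 5*w)
N(c) = 25/3 + 2*c/3 (N(c) = ((c + 5*5) + c)/3 = ((c + 25) + c)/3 = ((25 + c) + c)/3 = (25 + 2*c)/3 = 25/3 + 2*c/3)
N(M(4, 5))*(46 - 1*40) = (25/3 + 2*((⅙)*5)/3)*(46 - 1*40) = (25/3 + (⅔)*(⅚))*(46 - 40) = (25/3 + 5/9)*6 = (80/9)*6 = 160/3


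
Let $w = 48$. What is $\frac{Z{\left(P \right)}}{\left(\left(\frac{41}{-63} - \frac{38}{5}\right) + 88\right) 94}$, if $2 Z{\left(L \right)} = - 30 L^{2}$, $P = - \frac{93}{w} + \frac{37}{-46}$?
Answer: $- \frac{4810432725}{319786712576} \approx -0.015043$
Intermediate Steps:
$P = - \frac{1009}{368}$ ($P = - \frac{93}{48} + \frac{37}{-46} = \left(-93\right) \frac{1}{48} + 37 \left(- \frac{1}{46}\right) = - \frac{31}{16} - \frac{37}{46} = - \frac{1009}{368} \approx -2.7418$)
$Z{\left(L \right)} = - 15 L^{2}$ ($Z{\left(L \right)} = \frac{\left(-30\right) L^{2}}{2} = - 15 L^{2}$)
$\frac{Z{\left(P \right)}}{\left(\left(\frac{41}{-63} - \frac{38}{5}\right) + 88\right) 94} = \frac{\left(-15\right) \left(- \frac{1009}{368}\right)^{2}}{\left(\left(\frac{41}{-63} - \frac{38}{5}\right) + 88\right) 94} = \frac{\left(-15\right) \frac{1018081}{135424}}{\left(\left(41 \left(- \frac{1}{63}\right) - \frac{38}{5}\right) + 88\right) 94} = - \frac{15271215}{135424 \left(\left(- \frac{41}{63} - \frac{38}{5}\right) + 88\right) 94} = - \frac{15271215}{135424 \left(- \frac{2599}{315} + 88\right) 94} = - \frac{15271215}{135424 \cdot \frac{25121}{315} \cdot 94} = - \frac{15271215}{135424 \cdot \frac{2361374}{315}} = \left(- \frac{15271215}{135424}\right) \frac{315}{2361374} = - \frac{4810432725}{319786712576}$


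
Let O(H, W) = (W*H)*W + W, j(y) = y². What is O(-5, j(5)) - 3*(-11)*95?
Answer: 35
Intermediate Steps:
O(H, W) = W + H*W² (O(H, W) = (H*W)*W + W = H*W² + W = W + H*W²)
O(-5, j(5)) - 3*(-11)*95 = 5²*(1 - 5*5²) - 3*(-11)*95 = 25*(1 - 5*25) + 33*95 = 25*(1 - 125) + 3135 = 25*(-124) + 3135 = -3100 + 3135 = 35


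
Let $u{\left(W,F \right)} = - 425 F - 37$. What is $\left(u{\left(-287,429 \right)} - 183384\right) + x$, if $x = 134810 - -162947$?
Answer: $-67989$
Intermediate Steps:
$x = 297757$ ($x = 134810 + 162947 = 297757$)
$u{\left(W,F \right)} = -37 - 425 F$
$\left(u{\left(-287,429 \right)} - 183384\right) + x = \left(\left(-37 - 182325\right) - 183384\right) + 297757 = \left(-182362 - 183384\right) + 297757 = -365746 + 297757 = -67989$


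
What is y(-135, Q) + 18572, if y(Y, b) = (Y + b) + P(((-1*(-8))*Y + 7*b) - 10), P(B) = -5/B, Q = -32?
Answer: 24184175/1314 ≈ 18405.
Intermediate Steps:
y(Y, b) = Y + b - 5/(-10 + 7*b + 8*Y) (y(Y, b) = (Y + b) - 5/(((-1*(-8))*Y + 7*b) - 10) = (Y + b) - 5/((8*Y + 7*b) - 10) = (Y + b) - 5/((7*b + 8*Y) - 10) = (Y + b) - 5/(-10 + 7*b + 8*Y) = Y + b - 5/(-10 + 7*b + 8*Y))
y(-135, Q) + 18572 = (-135 - 32 - 5/(-10 + 7*(-32) + 8*(-135))) + 18572 = (-135 - 32 - 5/(-10 - 224 - 1080)) + 18572 = (-135 - 32 - 5/(-1314)) + 18572 = (-135 - 32 - 5*(-1/1314)) + 18572 = (-135 - 32 + 5/1314) + 18572 = -219433/1314 + 18572 = 24184175/1314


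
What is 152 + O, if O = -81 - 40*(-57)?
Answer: 2351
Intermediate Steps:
O = 2199 (O = -81 + 2280 = 2199)
152 + O = 152 + 2199 = 2351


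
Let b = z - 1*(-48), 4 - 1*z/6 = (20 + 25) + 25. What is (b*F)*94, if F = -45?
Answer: 1472040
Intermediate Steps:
z = -396 (z = 24 - 6*((20 + 25) + 25) = 24 - 6*(45 + 25) = 24 - 6*70 = 24 - 420 = -396)
b = -348 (b = -396 - 1*(-48) = -396 + 48 = -348)
(b*F)*94 = -348*(-45)*94 = 15660*94 = 1472040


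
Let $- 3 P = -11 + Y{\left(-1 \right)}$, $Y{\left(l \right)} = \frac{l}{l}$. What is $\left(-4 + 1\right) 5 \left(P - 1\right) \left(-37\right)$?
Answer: $1295$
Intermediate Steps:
$Y{\left(l \right)} = 1$
$P = \frac{10}{3}$ ($P = - \frac{-11 + 1}{3} = \left(- \frac{1}{3}\right) \left(-10\right) = \frac{10}{3} \approx 3.3333$)
$\left(-4 + 1\right) 5 \left(P - 1\right) \left(-37\right) = \left(-4 + 1\right) 5 \left(\frac{10}{3} - 1\right) \left(-37\right) = \left(-3\right) 5 \cdot \frac{7}{3} \left(-37\right) = \left(-15\right) \frac{7}{3} \left(-37\right) = \left(-35\right) \left(-37\right) = 1295$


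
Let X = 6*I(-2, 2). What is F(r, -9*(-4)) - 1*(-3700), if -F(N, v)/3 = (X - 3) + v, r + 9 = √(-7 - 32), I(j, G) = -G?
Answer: 3637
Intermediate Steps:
X = -12 (X = 6*(-1*2) = 6*(-2) = -12)
r = -9 + I*√39 (r = -9 + √(-7 - 32) = -9 + √(-39) = -9 + I*√39 ≈ -9.0 + 6.245*I)
F(N, v) = 45 - 3*v (F(N, v) = -3*((-12 - 3) + v) = -3*(-15 + v) = 45 - 3*v)
F(r, -9*(-4)) - 1*(-3700) = (45 - (-27)*(-4)) - 1*(-3700) = (45 - 3*36) + 3700 = (45 - 108) + 3700 = -63 + 3700 = 3637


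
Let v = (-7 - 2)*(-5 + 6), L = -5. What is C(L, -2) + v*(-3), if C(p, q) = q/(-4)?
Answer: 55/2 ≈ 27.500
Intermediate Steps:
v = -9 (v = -9*1 = -9)
C(p, q) = -q/4 (C(p, q) = q*(-1/4) = -q/4)
C(L, -2) + v*(-3) = -1/4*(-2) - 9*(-3) = 1/2 + 27 = 55/2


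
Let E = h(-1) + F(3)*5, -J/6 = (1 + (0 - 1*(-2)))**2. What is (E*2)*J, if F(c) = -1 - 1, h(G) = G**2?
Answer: 972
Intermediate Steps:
F(c) = -2
J = -54 (J = -6*(1 + (0 - 1*(-2)))**2 = -6*(1 + (0 + 2))**2 = -6*(1 + 2)**2 = -6*3**2 = -6*9 = -54)
E = -9 (E = (-1)**2 - 2*5 = 1 - 10 = -9)
(E*2)*J = -9*2*(-54) = -18*(-54) = 972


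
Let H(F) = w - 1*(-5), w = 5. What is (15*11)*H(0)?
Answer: 1650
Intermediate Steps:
H(F) = 10 (H(F) = 5 - 1*(-5) = 5 + 5 = 10)
(15*11)*H(0) = (15*11)*10 = 165*10 = 1650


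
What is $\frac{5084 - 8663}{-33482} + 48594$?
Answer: $\frac{1627027887}{33482} \approx 48594.0$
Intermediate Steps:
$\frac{5084 - 8663}{-33482} + 48594 = \left(5084 - 8663\right) \left(- \frac{1}{33482}\right) + 48594 = \left(-3579\right) \left(- \frac{1}{33482}\right) + 48594 = \frac{3579}{33482} + 48594 = \frac{1627027887}{33482}$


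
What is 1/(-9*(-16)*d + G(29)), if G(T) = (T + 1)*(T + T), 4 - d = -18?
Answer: 1/4908 ≈ 0.00020375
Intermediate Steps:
d = 22 (d = 4 - 1*(-18) = 4 + 18 = 22)
G(T) = 2*T*(1 + T) (G(T) = (1 + T)*(2*T) = 2*T*(1 + T))
1/(-9*(-16)*d + G(29)) = 1/(-9*(-16)*22 + 2*29*(1 + 29)) = 1/(-(-144)*22 + 2*29*30) = 1/(-1*(-3168) + 1740) = 1/(3168 + 1740) = 1/4908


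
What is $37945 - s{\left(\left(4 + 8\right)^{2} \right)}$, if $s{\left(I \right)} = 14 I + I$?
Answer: $35785$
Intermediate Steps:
$s{\left(I \right)} = 15 I$
$37945 - s{\left(\left(4 + 8\right)^{2} \right)} = 37945 - 15 \left(4 + 8\right)^{2} = 37945 - 15 \cdot 12^{2} = 37945 - 15 \cdot 144 = 37945 - 2160 = 35785$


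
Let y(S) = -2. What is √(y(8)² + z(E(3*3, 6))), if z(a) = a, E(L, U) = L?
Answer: √13 ≈ 3.6056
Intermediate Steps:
√(y(8)² + z(E(3*3, 6))) = √((-2)² + 3*3) = √(4 + 9) = √13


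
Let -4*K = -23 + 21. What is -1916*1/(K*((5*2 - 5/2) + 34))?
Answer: -7664/83 ≈ -92.337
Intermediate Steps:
K = ½ (K = -(-23 + 21)/4 = -¼*(-2) = ½ ≈ 0.50000)
-1916*1/(K*((5*2 - 5/2) + 34)) = -1916*2/((5*2 - 5/2) + 34) = -1916*2/((10 - 5*½) + 34) = -1916*2/((10 - 5/2) + 34) = -1916*2/(15/2 + 34) = -1916/((83/2)*(½)) = -1916/83/4 = -1916*4/83 = -7664/83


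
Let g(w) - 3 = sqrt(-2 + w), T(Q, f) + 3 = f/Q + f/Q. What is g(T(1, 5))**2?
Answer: (3 + sqrt(5))**2 ≈ 27.416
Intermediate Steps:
T(Q, f) = -3 + 2*f/Q (T(Q, f) = -3 + (f/Q + f/Q) = -3 + 2*f/Q)
g(w) = 3 + sqrt(-2 + w)
g(T(1, 5))**2 = (3 + sqrt(-2 + (-3 + 2*5/1)))**2 = (3 + sqrt(-2 + (-3 + 2*5*1)))**2 = (3 + sqrt(-2 + (-3 + 10)))**2 = (3 + sqrt(-2 + 7))**2 = (3 + sqrt(5))**2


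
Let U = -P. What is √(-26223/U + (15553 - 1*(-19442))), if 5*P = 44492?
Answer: 3*√39274244965/3178 ≈ 187.08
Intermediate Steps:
P = 44492/5 (P = (⅕)*44492 = 44492/5 ≈ 8898.4)
U = -44492/5 (U = -1*44492/5 = -44492/5 ≈ -8898.4)
√(-26223/U + (15553 - 1*(-19442))) = √(-26223/(-44492/5) + (15553 - 1*(-19442))) = √(-26223*(-5/44492) + (15553 + 19442)) = √(131115/44492 + 34995) = √(1557128655/44492) = 3*√39274244965/3178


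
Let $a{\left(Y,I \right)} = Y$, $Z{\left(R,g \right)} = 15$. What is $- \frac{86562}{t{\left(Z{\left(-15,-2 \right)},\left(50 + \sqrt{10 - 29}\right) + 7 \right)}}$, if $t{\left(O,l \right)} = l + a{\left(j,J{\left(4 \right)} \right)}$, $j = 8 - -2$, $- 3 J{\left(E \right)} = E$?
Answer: $- \frac{414261}{322} + \frac{6183 i \sqrt{19}}{322} \approx -1286.5 + 83.699 i$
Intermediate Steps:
$J{\left(E \right)} = - \frac{E}{3}$
$j = 10$ ($j = 8 + 2 = 10$)
$t{\left(O,l \right)} = 10 + l$ ($t{\left(O,l \right)} = l + 10 = 10 + l$)
$- \frac{86562}{t{\left(Z{\left(-15,-2 \right)},\left(50 + \sqrt{10 - 29}\right) + 7 \right)}} = - \frac{86562}{10 + \left(\left(50 + \sqrt{10 - 29}\right) + 7\right)} = - \frac{86562}{10 + \left(\left(50 + \sqrt{-19}\right) + 7\right)} = - \frac{86562}{10 + \left(\left(50 + i \sqrt{19}\right) + 7\right)} = - \frac{86562}{10 + \left(57 + i \sqrt{19}\right)} = - \frac{86562}{67 + i \sqrt{19}}$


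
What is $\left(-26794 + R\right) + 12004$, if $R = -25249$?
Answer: $-40039$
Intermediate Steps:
$\left(-26794 + R\right) + 12004 = \left(-26794 - 25249\right) + 12004 = -52043 + 12004 = -40039$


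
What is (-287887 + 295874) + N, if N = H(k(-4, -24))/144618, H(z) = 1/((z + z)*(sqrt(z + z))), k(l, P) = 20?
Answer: 7987 + sqrt(10)/115694400 ≈ 7987.0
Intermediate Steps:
H(z) = sqrt(2)/(4*z**(3/2)) (H(z) = 1/(((2*z))*(sqrt(2*z))) = (1/(2*z))/((sqrt(2)*sqrt(z))) = (1/(2*z))*(sqrt(2)/(2*sqrt(z))) = sqrt(2)/(4*z**(3/2)))
N = sqrt(10)/115694400 (N = (sqrt(2)/(4*20**(3/2)))/144618 = (sqrt(2)*(sqrt(5)/200)/4)*(1/144618) = (sqrt(10)/800)*(1/144618) = sqrt(10)/115694400 ≈ 2.7333e-8)
(-287887 + 295874) + N = (-287887 + 295874) + sqrt(10)/115694400 = 7987 + sqrt(10)/115694400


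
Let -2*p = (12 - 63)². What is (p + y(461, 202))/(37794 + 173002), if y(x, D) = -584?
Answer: -3769/421592 ≈ -0.0089399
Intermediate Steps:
p = -2601/2 (p = -(12 - 63)²/2 = -½*(-51)² = -½*2601 = -2601/2 ≈ -1300.5)
(p + y(461, 202))/(37794 + 173002) = (-2601/2 - 584)/(37794 + 173002) = -3769/2/210796 = -3769/2*1/210796 = -3769/421592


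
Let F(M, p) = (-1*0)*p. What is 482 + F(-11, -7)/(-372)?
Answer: 482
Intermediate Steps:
F(M, p) = 0 (F(M, p) = 0*p = 0)
482 + F(-11, -7)/(-372) = 482 + 0/(-372) = 482 + 0*(-1/372) = 482 + 0 = 482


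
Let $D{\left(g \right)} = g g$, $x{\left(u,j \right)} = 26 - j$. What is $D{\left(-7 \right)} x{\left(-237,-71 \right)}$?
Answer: $4753$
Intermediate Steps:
$D{\left(g \right)} = g^{2}$
$D{\left(-7 \right)} x{\left(-237,-71 \right)} = \left(-7\right)^{2} \left(26 - -71\right) = 49 \left(26 + 71\right) = 49 \cdot 97 = 4753$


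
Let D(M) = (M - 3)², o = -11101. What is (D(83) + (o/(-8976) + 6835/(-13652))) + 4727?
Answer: 20052892597/1802064 ≈ 11128.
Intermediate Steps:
D(M) = (-3 + M)²
(D(83) + (o/(-8976) + 6835/(-13652))) + 4727 = ((-3 + 83)² + (-11101/(-8976) + 6835/(-13652))) + 4727 = (80² + (-11101*(-1/8976) + 6835*(-1/13652))) + 4727 = (6400 + (653/528 - 6835/13652)) + 4727 = (6400 + 1326469/1802064) + 4727 = 11534536069/1802064 + 4727 = 20052892597/1802064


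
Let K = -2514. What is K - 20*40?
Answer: -3314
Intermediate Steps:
K - 20*40 = -2514 - 20*40 = -2514 - 800 = -3314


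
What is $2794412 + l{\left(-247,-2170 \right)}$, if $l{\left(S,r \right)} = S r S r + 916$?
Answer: $287288075428$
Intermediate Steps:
$l{\left(S,r \right)} = 916 + S^{2} r^{2}$ ($l{\left(S,r \right)} = r S^{2} r + 916 = S^{2} r^{2} + 916 = 916 + S^{2} r^{2}$)
$2794412 + l{\left(-247,-2170 \right)} = 2794412 + \left(916 + \left(-247\right)^{2} \left(-2170\right)^{2}\right) = 2794412 + \left(916 + 61009 \cdot 4708900\right) = 2794412 + \left(916 + 287285280100\right) = 2794412 + 287285281016 = 287288075428$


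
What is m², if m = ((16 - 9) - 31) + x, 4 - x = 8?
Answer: 784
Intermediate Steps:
x = -4 (x = 4 - 1*8 = 4 - 8 = -4)
m = -28 (m = ((16 - 9) - 31) - 4 = (7 - 31) - 4 = -24 - 4 = -28)
m² = (-28)² = 784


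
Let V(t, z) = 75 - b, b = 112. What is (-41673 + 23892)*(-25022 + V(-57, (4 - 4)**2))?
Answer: 445574079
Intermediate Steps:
V(t, z) = -37 (V(t, z) = 75 - 1*112 = 75 - 112 = -37)
(-41673 + 23892)*(-25022 + V(-57, (4 - 4)**2)) = (-41673 + 23892)*(-25022 - 37) = -17781*(-25059) = 445574079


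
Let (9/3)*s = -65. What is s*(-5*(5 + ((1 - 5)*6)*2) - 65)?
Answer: -3250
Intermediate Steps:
s = -65/3 (s = (1/3)*(-65) = -65/3 ≈ -21.667)
s*(-5*(5 + ((1 - 5)*6)*2) - 65) = -65*(-5*(5 + ((1 - 5)*6)*2) - 65)/3 = -65*(-5*(5 - 4*6*2) - 65)/3 = -65*(-5*(5 - 24*2) - 65)/3 = -65*(-5*(5 - 48) - 65)/3 = -65*(-5*(-43) - 65)/3 = -65*(215 - 65)/3 = -65/3*150 = -3250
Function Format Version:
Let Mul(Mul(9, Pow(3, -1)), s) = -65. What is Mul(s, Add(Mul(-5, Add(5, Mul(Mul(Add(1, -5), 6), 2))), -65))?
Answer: -3250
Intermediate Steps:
s = Rational(-65, 3) (s = Mul(Rational(1, 3), -65) = Rational(-65, 3) ≈ -21.667)
Mul(s, Add(Mul(-5, Add(5, Mul(Mul(Add(1, -5), 6), 2))), -65)) = Mul(Rational(-65, 3), Add(Mul(-5, Add(5, Mul(Mul(Add(1, -5), 6), 2))), -65)) = Mul(Rational(-65, 3), Add(Mul(-5, Add(5, Mul(Mul(-4, 6), 2))), -65)) = Mul(Rational(-65, 3), Add(Mul(-5, Add(5, Mul(-24, 2))), -65)) = Mul(Rational(-65, 3), Add(Mul(-5, Add(5, -48)), -65)) = Mul(Rational(-65, 3), Add(Mul(-5, -43), -65)) = Mul(Rational(-65, 3), Add(215, -65)) = Mul(Rational(-65, 3), 150) = -3250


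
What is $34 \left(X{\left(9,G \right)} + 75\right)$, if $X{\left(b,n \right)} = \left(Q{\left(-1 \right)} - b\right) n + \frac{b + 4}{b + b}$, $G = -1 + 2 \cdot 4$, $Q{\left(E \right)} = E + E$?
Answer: $- \frac{391}{9} \approx -43.444$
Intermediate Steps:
$Q{\left(E \right)} = 2 E$
$G = 7$ ($G = -1 + 8 = 7$)
$X{\left(b,n \right)} = n \left(-2 - b\right) + \frac{4 + b}{2 b}$ ($X{\left(b,n \right)} = \left(2 \left(-1\right) - b\right) n + \frac{b + 4}{b + b} = \left(-2 - b\right) n + \frac{4 + b}{2 b} = n \left(-2 - b\right) + \left(4 + b\right) \frac{1}{2 b} = n \left(-2 - b\right) + \frac{4 + b}{2 b}$)
$34 \left(X{\left(9,G \right)} + 75\right) = 34 \left(\left(\frac{1}{2} - 14 + \frac{2}{9} - 9 \cdot 7\right) + 75\right) = 34 \left(\left(\frac{1}{2} - 14 + 2 \cdot \frac{1}{9} - 63\right) + 75\right) = 34 \left(\left(\frac{1}{2} - 14 + \frac{2}{9} - 63\right) + 75\right) = 34 \left(- \frac{1373}{18} + 75\right) = 34 \left(- \frac{23}{18}\right) = - \frac{391}{9}$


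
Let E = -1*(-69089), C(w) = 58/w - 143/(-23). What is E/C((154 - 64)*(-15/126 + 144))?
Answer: 144039165315/12971573 ≈ 11104.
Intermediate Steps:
C(w) = 143/23 + 58/w (C(w) = 58/w - 143*(-1/23) = 58/w + 143/23 = 143/23 + 58/w)
E = 69089
E/C((154 - 64)*(-15/126 + 144)) = 69089/(143/23 + 58/(((154 - 64)*(-15/126 + 144)))) = 69089/(143/23 + 58/((90*(-15*1/126 + 144)))) = 69089/(143/23 + 58/((90*(-5/42 + 144)))) = 69089/(143/23 + 58/((90*(6043/42)))) = 69089/(143/23 + 58/(90645/7)) = 69089/(143/23 + 58*(7/90645)) = 69089/(143/23 + 406/90645) = 69089/(12971573/2084835) = 69089*(2084835/12971573) = 144039165315/12971573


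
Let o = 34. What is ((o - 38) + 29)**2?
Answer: 625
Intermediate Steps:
((o - 38) + 29)**2 = ((34 - 38) + 29)**2 = (-4 + 29)**2 = 25**2 = 625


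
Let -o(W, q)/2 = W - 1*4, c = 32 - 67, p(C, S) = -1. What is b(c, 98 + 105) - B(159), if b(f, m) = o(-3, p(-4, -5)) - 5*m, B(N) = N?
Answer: -1160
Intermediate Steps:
c = -35
o(W, q) = 8 - 2*W (o(W, q) = -2*(W - 1*4) = -2*(W - 4) = -2*(-4 + W) = 8 - 2*W)
b(f, m) = 14 - 5*m (b(f, m) = (8 - 2*(-3)) - 5*m = (8 + 6) - 5*m = 14 - 5*m)
b(c, 98 + 105) - B(159) = (14 - 5*(98 + 105)) - 1*159 = (14 - 5*203) - 159 = (14 - 1015) - 159 = -1001 - 159 = -1160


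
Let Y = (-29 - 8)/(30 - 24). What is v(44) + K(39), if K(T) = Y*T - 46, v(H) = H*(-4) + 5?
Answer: -915/2 ≈ -457.50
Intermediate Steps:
Y = -37/6 ≈ -6.1667
v(H) = 5 - 4*H (v(H) = -4*H + 5 = 5 - 4*H)
K(T) = -46 - 37*T/6 (K(T) = -37*T/6 - 46 = -46 - 37*T/6)
v(44) + K(39) = (5 - 4*44) + (-46 - 37/6*39) = (5 - 176) + (-46 - 481/2) = -171 - 573/2 = -915/2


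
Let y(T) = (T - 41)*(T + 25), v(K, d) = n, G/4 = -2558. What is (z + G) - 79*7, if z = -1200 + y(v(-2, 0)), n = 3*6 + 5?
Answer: -12849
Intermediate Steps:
G = -10232 (G = 4*(-2558) = -10232)
n = 23 (n = 18 + 5 = 23)
v(K, d) = 23
y(T) = (-41 + T)*(25 + T)
z = -2064 (z = -1200 + (-1025 + 23**2 - 16*23) = -1200 + (-1025 + 529 - 368) = -1200 - 864 = -2064)
(z + G) - 79*7 = (-2064 - 10232) - 79*7 = -12296 - 553 = -12849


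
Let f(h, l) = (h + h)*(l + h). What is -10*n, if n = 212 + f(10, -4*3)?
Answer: -1720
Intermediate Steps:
f(h, l) = 2*h*(h + l) (f(h, l) = (2*h)*(h + l) = 2*h*(h + l))
n = 172 (n = 212 + 2*10*(10 - 4*3) = 212 + 2*10*(10 - 12) = 212 + 2*10*(-2) = 212 - 40 = 172)
-10*n = -10*172 = -1720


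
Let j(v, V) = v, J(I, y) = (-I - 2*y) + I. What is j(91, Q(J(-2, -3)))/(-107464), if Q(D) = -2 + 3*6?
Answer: -13/15352 ≈ -0.00084679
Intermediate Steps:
J(I, y) = -2*y
Q(D) = 16 (Q(D) = -2 + 18 = 16)
j(91, Q(J(-2, -3)))/(-107464) = 91/(-107464) = 91*(-1/107464) = -13/15352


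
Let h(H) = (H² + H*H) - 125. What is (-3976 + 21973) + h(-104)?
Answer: 39504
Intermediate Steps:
h(H) = -125 + 2*H² (h(H) = (H² + H²) - 125 = 2*H² - 125 = -125 + 2*H²)
(-3976 + 21973) + h(-104) = (-3976 + 21973) + (-125 + 2*(-104)²) = 17997 + (-125 + 2*10816) = 17997 + (-125 + 21632) = 17997 + 21507 = 39504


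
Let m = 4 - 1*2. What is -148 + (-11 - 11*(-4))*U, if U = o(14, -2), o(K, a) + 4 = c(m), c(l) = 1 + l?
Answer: -181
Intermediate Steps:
m = 2 (m = 4 - 2 = 2)
o(K, a) = -1 (o(K, a) = -4 + (1 + 2) = -4 + 3 = -1)
U = -1
-148 + (-11 - 11*(-4))*U = -148 + (-11 - 11*(-4))*(-1) = -148 + (-11 + 44)*(-1) = -148 + 33*(-1) = -148 - 33 = -181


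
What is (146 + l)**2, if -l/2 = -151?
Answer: 200704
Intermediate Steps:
l = 302 (l = -2*(-151) = 302)
(146 + l)**2 = (146 + 302)**2 = 448**2 = 200704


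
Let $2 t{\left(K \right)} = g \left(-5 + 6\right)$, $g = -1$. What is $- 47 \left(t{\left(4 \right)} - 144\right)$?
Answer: $\frac{13583}{2} \approx 6791.5$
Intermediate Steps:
$t{\left(K \right)} = - \frac{1}{2}$ ($t{\left(K \right)} = \frac{\left(-1\right) \left(-5 + 6\right)}{2} = \frac{\left(-1\right) 1}{2} = \frac{1}{2} \left(-1\right) = - \frac{1}{2}$)
$- 47 \left(t{\left(4 \right)} - 144\right) = - 47 \left(- \frac{1}{2} - 144\right) = \left(-47\right) \left(- \frac{289}{2}\right) = \frac{13583}{2}$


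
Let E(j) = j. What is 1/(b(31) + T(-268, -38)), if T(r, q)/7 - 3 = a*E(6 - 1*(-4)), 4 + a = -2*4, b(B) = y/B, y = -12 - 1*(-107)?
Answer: -31/25294 ≈ -0.0012256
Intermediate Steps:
y = 95 (y = -12 + 107 = 95)
b(B) = 95/B
a = -12 (a = -4 - 2*4 = -4 - 8 = -12)
T(r, q) = -819 (T(r, q) = 21 + 7*(-12*(6 - 1*(-4))) = 21 + 7*(-12*(6 + 4)) = 21 + 7*(-12*10) = 21 + 7*(-120) = 21 - 840 = -819)
1/(b(31) + T(-268, -38)) = 1/(95/31 - 819) = 1/(-25294/31) = -31/25294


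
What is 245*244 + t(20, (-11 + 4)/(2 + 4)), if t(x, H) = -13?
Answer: 59767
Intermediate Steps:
245*244 + t(20, (-11 + 4)/(2 + 4)) = 245*244 - 13 = 59780 - 13 = 59767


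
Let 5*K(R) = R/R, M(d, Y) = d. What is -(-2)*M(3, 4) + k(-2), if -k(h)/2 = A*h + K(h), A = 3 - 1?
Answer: 68/5 ≈ 13.600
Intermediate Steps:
K(R) = ⅕ (K(R) = (R/R)/5 = (⅕)*1 = ⅕)
A = 2
k(h) = -⅖ - 4*h (k(h) = -2*(2*h + ⅕) = -2*(⅕ + 2*h) = -⅖ - 4*h)
-(-2)*M(3, 4) + k(-2) = -(-2)*3 + (-⅖ - 4*(-2)) = -2*(-3) + (-⅖ + 8) = 6 + 38/5 = 68/5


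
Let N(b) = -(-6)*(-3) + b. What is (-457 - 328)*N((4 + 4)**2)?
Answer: -36110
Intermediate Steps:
N(b) = -18 + b (N(b) = -2*9 + b = -18 + b)
(-457 - 328)*N((4 + 4)**2) = (-457 - 328)*(-18 + (4 + 4)**2) = -785*(-18 + 8**2) = -785*(-18 + 64) = -785*46 = -36110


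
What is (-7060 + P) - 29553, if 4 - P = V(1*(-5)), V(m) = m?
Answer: -36604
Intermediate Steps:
P = 9 (P = 4 - (-5) = 4 - 1*(-5) = 4 + 5 = 9)
(-7060 + P) - 29553 = (-7060 + 9) - 29553 = -7051 - 29553 = -36604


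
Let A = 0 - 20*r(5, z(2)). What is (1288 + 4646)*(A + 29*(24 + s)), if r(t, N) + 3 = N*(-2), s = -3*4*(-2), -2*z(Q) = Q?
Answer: 8378808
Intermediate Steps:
z(Q) = -Q/2
s = 24 (s = -12*(-2) = 24)
r(t, N) = -3 - 2*N (r(t, N) = -3 + N*(-2) = -3 - 2*N)
A = 20 (A = 0 - 20*(-3 - (-1)*2) = 0 - 20*(-3 - 2*(-1)) = 0 - 20*(-3 + 2) = 0 - 20*(-1) = 0 + 20 = 20)
(1288 + 4646)*(A + 29*(24 + s)) = (1288 + 4646)*(20 + 29*(24 + 24)) = 5934*(20 + 29*48) = 5934*(20 + 1392) = 5934*1412 = 8378808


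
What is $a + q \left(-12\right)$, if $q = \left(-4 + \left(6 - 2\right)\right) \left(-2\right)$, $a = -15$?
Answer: $-15$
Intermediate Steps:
$q = 0$ ($q = \left(-4 + 4\right) \left(-2\right) = 0 \left(-2\right) = 0$)
$a + q \left(-12\right) = -15 + 0 \left(-12\right) = -15 + 0 = -15$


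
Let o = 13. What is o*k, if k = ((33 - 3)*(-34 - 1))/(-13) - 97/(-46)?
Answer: 49561/46 ≈ 1077.4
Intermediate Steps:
k = 49561/598 (k = (30*(-35))*(-1/13) - 97*(-1/46) = -1050*(-1/13) + 97/46 = 1050/13 + 97/46 = 49561/598 ≈ 82.878)
o*k = 13*(49561/598) = 49561/46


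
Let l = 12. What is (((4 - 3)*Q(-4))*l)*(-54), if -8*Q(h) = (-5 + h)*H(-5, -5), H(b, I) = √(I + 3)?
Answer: -729*I*√2 ≈ -1031.0*I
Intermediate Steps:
H(b, I) = √(3 + I)
Q(h) = -I*√2*(-5 + h)/8 (Q(h) = -(-5 + h)*√(3 - 5)/8 = -(-5 + h)*√(-2)/8 = -(-5 + h)*I*√2/8 = -I*√2*(-5 + h)/8)
(((4 - 3)*Q(-4))*l)*(-54) = (((4 - 3)*(I*√2*(5 - 1*(-4))/8))*12)*(-54) = ((1*(I*√2*(5 + 4)/8))*12)*(-54) = ((1*((⅛)*I*√2*9))*12)*(-54) = ((1*(9*I*√2/8))*12)*(-54) = ((9*I*√2/8)*12)*(-54) = (27*I*√2/2)*(-54) = -729*I*√2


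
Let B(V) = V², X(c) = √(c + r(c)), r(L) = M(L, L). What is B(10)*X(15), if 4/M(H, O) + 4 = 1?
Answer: 100*√123/3 ≈ 369.68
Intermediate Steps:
M(H, O) = -4/3 (M(H, O) = 4/(-4 + 1) = 4/(-3) = 4*(-⅓) = -4/3)
r(L) = -4/3
X(c) = √(-4/3 + c) (X(c) = √(c - 4/3) = √(-4/3 + c))
B(10)*X(15) = 10²*(√(-12 + 9*15)/3) = 100*(√(-12 + 135)/3) = 100*(√123/3) = 100*√123/3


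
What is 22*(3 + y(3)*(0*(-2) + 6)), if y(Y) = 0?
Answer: 66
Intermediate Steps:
22*(3 + y(3)*(0*(-2) + 6)) = 22*(3 + 0*(0*(-2) + 6)) = 22*(3 + 0*(0 + 6)) = 22*(3 + 0*6) = 22*(3 + 0) = 22*3 = 66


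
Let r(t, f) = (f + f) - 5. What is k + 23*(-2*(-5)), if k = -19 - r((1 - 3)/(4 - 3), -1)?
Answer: 218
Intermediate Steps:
r(t, f) = -5 + 2*f (r(t, f) = 2*f - 5 = -5 + 2*f)
k = -12 (k = -19 - (-5 + 2*(-1)) = -19 - (-5 - 2) = -19 - 1*(-7) = -19 + 7 = -12)
k + 23*(-2*(-5)) = -12 + 23*(-2*(-5)) = -12 + 23*10 = -12 + 230 = 218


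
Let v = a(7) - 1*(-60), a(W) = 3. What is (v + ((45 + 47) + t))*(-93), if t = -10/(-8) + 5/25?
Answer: -290997/20 ≈ -14550.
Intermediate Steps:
t = 29/20 (t = -10*(-1/8) + 5*(1/25) = 5/4 + 1/5 = 29/20 ≈ 1.4500)
v = 63 (v = 3 - 1*(-60) = 3 + 60 = 63)
(v + ((45 + 47) + t))*(-93) = (63 + ((45 + 47) + 29/20))*(-93) = (63 + (92 + 29/20))*(-93) = (63 + 1869/20)*(-93) = (3129/20)*(-93) = -290997/20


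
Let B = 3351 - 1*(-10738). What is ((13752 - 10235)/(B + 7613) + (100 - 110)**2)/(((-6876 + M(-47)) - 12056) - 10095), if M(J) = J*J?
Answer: -2173717/582004236 ≈ -0.0037349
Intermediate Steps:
B = 14089 (B = 3351 + 10738 = 14089)
M(J) = J**2
((13752 - 10235)/(B + 7613) + (100 - 110)**2)/(((-6876 + M(-47)) - 12056) - 10095) = ((13752 - 10235)/(14089 + 7613) + (100 - 110)**2)/(((-6876 + (-47)**2) - 12056) - 10095) = (3517/21702 + (-10)**2)/(((-6876 + 2209) - 12056) - 10095) = (3517*(1/21702) + 100)/((-4667 - 12056) - 10095) = (3517/21702 + 100)/(-16723 - 10095) = (2173717/21702)/(-26818) = (2173717/21702)*(-1/26818) = -2173717/582004236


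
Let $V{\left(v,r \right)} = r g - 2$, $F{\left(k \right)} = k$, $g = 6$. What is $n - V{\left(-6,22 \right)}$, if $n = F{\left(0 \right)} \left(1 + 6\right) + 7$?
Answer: $-123$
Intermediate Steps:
$n = 7$ ($n = 0 \left(1 + 6\right) + 7 = 0 \cdot 7 + 7 = 0 + 7 = 7$)
$V{\left(v,r \right)} = -2 + 6 r$ ($V{\left(v,r \right)} = r 6 - 2 = 6 r - 2 = -2 + 6 r$)
$n - V{\left(-6,22 \right)} = 7 - \left(-2 + 6 \cdot 22\right) = 7 - \left(-2 + 132\right) = 7 - 130 = -123$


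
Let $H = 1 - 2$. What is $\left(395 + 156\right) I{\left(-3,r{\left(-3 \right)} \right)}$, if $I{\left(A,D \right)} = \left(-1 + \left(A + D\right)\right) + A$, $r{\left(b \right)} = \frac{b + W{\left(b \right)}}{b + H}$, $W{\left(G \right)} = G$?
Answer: $- \frac{6061}{2} \approx -3030.5$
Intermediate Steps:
$H = -1$ ($H = 1 - 2 = -1$)
$r{\left(b \right)} = \frac{2 b}{-1 + b}$ ($r{\left(b \right)} = \frac{b + b}{b - 1} = \frac{2 b}{-1 + b}$)
$I{\left(A,D \right)} = -1 + D + 2 A$ ($I{\left(A,D \right)} = \left(-1 + A + D\right) + A = -1 + D + 2 A$)
$\left(395 + 156\right) I{\left(-3,r{\left(-3 \right)} \right)} = \left(395 + 156\right) \left(-1 + 2 \left(-3\right) \frac{1}{-1 - 3} + 2 \left(-3\right)\right) = 551 \left(-1 + 2 \left(-3\right) \frac{1}{-4} - 6\right) = 551 \left(-1 + 2 \left(-3\right) \left(- \frac{1}{4}\right) - 6\right) = 551 \left(-1 + \frac{3}{2} - 6\right) = 551 \left(- \frac{11}{2}\right) = - \frac{6061}{2}$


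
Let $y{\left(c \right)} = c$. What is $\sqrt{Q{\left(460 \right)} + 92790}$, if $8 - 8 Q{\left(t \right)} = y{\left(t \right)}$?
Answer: $\frac{\sqrt{370934}}{2} \approx 304.52$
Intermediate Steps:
$Q{\left(t \right)} = 1 - \frac{t}{8}$
$\sqrt{Q{\left(460 \right)} + 92790} = \sqrt{\left(1 - \frac{115}{2}\right) + 92790} = \sqrt{- \frac{113}{2} + 92790} = \sqrt{\frac{185467}{2}} = \frac{\sqrt{370934}}{2}$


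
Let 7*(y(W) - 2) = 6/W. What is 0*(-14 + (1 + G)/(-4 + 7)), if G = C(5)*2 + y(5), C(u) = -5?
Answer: 0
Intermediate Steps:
y(W) = 2 + 6/(7*W) (y(W) = 2 + (6/W)/7 = 2 + 6/(7*W))
G = -274/35 (G = -5*2 + (2 + (6/7)/5) = -10 + (2 + (6/7)*(1/5)) = -10 + (2 + 6/35) = -10 + 76/35 = -274/35 ≈ -7.8286)
0*(-14 + (1 + G)/(-4 + 7)) = 0*(-14 + (1 - 274/35)/(-4 + 7)) = 0*(-14 - 239/35/3) = 0*(-14 - 239/35*1/3) = 0*(-14 - 239/105) = 0*(-1709/105) = 0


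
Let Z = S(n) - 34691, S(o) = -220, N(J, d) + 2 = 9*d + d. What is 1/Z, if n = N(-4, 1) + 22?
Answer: -1/34911 ≈ -2.8644e-5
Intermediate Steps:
N(J, d) = -2 + 10*d (N(J, d) = -2 + (9*d + d) = -2 + 10*d)
n = 30 (n = (-2 + 10*1) + 22 = (-2 + 10) + 22 = 8 + 22 = 30)
Z = -34911 (Z = -220 - 34691 = -34911)
1/Z = 1/(-34911) = -1/34911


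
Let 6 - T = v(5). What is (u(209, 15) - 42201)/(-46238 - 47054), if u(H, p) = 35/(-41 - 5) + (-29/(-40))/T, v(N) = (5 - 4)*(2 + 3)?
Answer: 38824953/85828640 ≈ 0.45235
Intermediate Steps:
v(N) = 5 (v(N) = 1*5 = 5)
T = 1 (T = 6 - 1*5 = 6 - 5 = 1)
u(H, p) = -33/920 (u(H, p) = 35/(-41 - 5) - 29/(-40)/1 = 35/(-46) - 29*(-1/40)*1 = 35*(-1/46) + (29/40)*1 = -35/46 + 29/40 = -33/920)
(u(209, 15) - 42201)/(-46238 - 47054) = (-33/920 - 42201)/(-46238 - 47054) = -38824953/920/(-93292) = -38824953/920*(-1/93292) = 38824953/85828640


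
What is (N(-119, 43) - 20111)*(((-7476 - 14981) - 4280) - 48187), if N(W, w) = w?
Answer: 1503574832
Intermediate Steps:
(N(-119, 43) - 20111)*(((-7476 - 14981) - 4280) - 48187) = (43 - 20111)*(((-7476 - 14981) - 4280) - 48187) = -20068*((-22457 - 4280) - 48187) = -20068*(-26737 - 48187) = -20068*(-74924) = 1503574832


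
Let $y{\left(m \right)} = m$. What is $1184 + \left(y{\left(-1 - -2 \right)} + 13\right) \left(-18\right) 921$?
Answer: $-230908$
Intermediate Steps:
$1184 + \left(y{\left(-1 - -2 \right)} + 13\right) \left(-18\right) 921 = 1184 + \left(\left(-1 - -2\right) + 13\right) \left(-18\right) 921 = 1184 + \left(\left(-1 + 2\right) + 13\right) \left(-18\right) 921 = 1184 + \left(1 + 13\right) \left(-18\right) 921 = 1184 + 14 \left(-18\right) 921 = 1184 - 232092 = -230908$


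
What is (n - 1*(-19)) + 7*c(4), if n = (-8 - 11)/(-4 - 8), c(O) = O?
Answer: 583/12 ≈ 48.583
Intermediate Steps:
n = 19/12 (n = -19/(-12) = -19*(-1/12) = 19/12 ≈ 1.5833)
(n - 1*(-19)) + 7*c(4) = (19/12 - 1*(-19)) + 7*4 = (19/12 + 19) + 28 = 247/12 + 28 = 583/12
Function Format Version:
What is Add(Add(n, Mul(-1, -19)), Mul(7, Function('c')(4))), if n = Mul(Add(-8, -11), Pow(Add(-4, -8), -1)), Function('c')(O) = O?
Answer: Rational(583, 12) ≈ 48.583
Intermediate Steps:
n = Rational(19, 12) (n = Mul(-19, Pow(-12, -1)) = Mul(-19, Rational(-1, 12)) = Rational(19, 12) ≈ 1.5833)
Add(Add(n, Mul(-1, -19)), Mul(7, Function('c')(4))) = Add(Add(Rational(19, 12), Mul(-1, -19)), Mul(7, 4)) = Add(Add(Rational(19, 12), 19), 28) = Add(Rational(247, 12), 28) = Rational(583, 12)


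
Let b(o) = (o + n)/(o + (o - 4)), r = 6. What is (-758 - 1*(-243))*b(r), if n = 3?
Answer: -4635/8 ≈ -579.38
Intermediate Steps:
b(o) = (3 + o)/(-4 + 2*o) (b(o) = (o + 3)/(o + (o - 4)) = (3 + o)/(o + (-4 + o)) = (3 + o)/(-4 + 2*o))
(-758 - 1*(-243))*b(r) = (-758 - 1*(-243))*((3 + 6)/(2*(-2 + 6))) = (-758 + 243)*((½)*9/4) = -515*9/(2*4) = -515*9/8 = -4635/8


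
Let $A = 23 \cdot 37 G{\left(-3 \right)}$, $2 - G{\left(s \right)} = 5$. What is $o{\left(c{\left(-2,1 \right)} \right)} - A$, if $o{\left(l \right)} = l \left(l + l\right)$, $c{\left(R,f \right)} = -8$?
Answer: $2681$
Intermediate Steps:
$G{\left(s \right)} = -3$ ($G{\left(s \right)} = 2 - 5 = -3$)
$o{\left(l \right)} = 2 l^{2}$ ($o{\left(l \right)} = l 2 l = 2 l^{2}$)
$A = -2553$ ($A = 23 \cdot 37 \left(-3\right) = 851 \left(-3\right) = -2553$)
$o{\left(c{\left(-2,1 \right)} \right)} - A = 2 \left(-8\right)^{2} - -2553 = 2 \cdot 64 + 2553 = 128 + 2553 = 2681$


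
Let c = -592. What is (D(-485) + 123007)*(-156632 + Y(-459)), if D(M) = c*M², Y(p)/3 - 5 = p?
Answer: 21981735712842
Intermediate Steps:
Y(p) = 15 + 3*p
D(M) = -592*M²
(D(-485) + 123007)*(-156632 + Y(-459)) = (-592*(-485)² + 123007)*(-156632 + (15 + 3*(-459))) = (-592*235225 + 123007)*(-156632 + (15 - 1377)) = (-139253200 + 123007)*(-156632 - 1362) = -139130193*(-157994) = 21981735712842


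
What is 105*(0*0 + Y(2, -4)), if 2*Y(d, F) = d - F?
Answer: 315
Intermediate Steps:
Y(d, F) = d/2 - F/2 (Y(d, F) = (d - F)/2 = d/2 - F/2)
105*(0*0 + Y(2, -4)) = 105*(0*0 + ((1/2)*2 - 1/2*(-4))) = 105*(0 + (1 + 2)) = 105*(0 + 3) = 105*3 = 315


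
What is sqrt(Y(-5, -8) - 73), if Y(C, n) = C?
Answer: I*sqrt(78) ≈ 8.8318*I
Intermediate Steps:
sqrt(Y(-5, -8) - 73) = sqrt(-5 - 73) = sqrt(-78) = I*sqrt(78)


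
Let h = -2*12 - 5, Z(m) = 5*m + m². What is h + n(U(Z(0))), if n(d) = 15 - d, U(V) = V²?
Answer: -14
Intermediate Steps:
Z(m) = m² + 5*m
h = -29 (h = -24 - 5 = -29)
h + n(U(Z(0))) = -29 + (15 - (0*(5 + 0))²) = -29 + (15 - (0*5)²) = -29 + (15 - 1*0²) = -29 + (15 - 1*0) = -29 + (15 + 0) = -29 + 15 = -14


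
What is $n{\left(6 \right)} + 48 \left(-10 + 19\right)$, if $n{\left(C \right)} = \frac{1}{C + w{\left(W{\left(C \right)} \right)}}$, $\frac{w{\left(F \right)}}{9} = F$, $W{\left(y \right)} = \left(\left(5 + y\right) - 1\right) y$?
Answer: $\frac{235873}{546} \approx 432.0$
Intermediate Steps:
$W{\left(y \right)} = y \left(4 + y\right)$ ($W{\left(y \right)} = \left(4 + y\right) y = y \left(4 + y\right)$)
$w{\left(F \right)} = 9 F$
$n{\left(C \right)} = \frac{1}{C + 9 C \left(4 + C\right)}$
$n{\left(6 \right)} + 48 \left(-10 + 19\right) = \frac{1}{6 \left(37 + 9 \cdot 6\right)} + 48 \left(-10 + 19\right) = \frac{1}{6 \left(37 + 54\right)} + 48 \cdot 9 = \frac{1}{6 \cdot 91} + 432 = \frac{1}{6} \cdot \frac{1}{91} + 432 = \frac{1}{546} + 432 = \frac{235873}{546}$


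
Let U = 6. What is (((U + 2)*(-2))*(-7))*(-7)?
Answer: -784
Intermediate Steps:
(((U + 2)*(-2))*(-7))*(-7) = (((6 + 2)*(-2))*(-7))*(-7) = ((8*(-2))*(-7))*(-7) = -16*(-7)*(-7) = 112*(-7) = -784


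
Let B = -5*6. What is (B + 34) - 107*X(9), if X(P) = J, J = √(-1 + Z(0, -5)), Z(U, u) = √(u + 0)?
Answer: 4 - 107*√(-1 + I*√5) ≈ -87.091 - 140.52*I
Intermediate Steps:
Z(U, u) = √u
B = -30
J = √(-1 + I*√5) (J = √(-1 + √(-5)) = √(-1 + I*√5) ≈ 0.85132 + 1.3133*I)
X(P) = √(-1 + I*√5)
(B + 34) - 107*X(9) = (-30 + 34) - 107*√(-1 + I*√5) = 4 - 107*√(-1 + I*√5)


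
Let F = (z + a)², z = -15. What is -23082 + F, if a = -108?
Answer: -7953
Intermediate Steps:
F = 15129 (F = (-15 - 108)² = (-123)² = 15129)
-23082 + F = -23082 + 15129 = -7953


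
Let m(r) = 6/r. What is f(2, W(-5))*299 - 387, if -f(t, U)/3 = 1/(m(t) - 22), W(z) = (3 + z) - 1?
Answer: -6456/19 ≈ -339.79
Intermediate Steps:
W(z) = 2 + z
f(t, U) = -3/(-22 + 6/t) (f(t, U) = -3/(6/t - 22) = -3/(-22 + 6/t))
f(2, W(-5))*299 - 387 = ((3/2)*2/(-3 + 11*2))*299 - 387 = ((3/2)*2/(-3 + 22))*299 - 387 = ((3/2)*2/19)*299 - 387 = ((3/2)*2*(1/19))*299 - 387 = (3/19)*299 - 387 = 897/19 - 387 = -6456/19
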